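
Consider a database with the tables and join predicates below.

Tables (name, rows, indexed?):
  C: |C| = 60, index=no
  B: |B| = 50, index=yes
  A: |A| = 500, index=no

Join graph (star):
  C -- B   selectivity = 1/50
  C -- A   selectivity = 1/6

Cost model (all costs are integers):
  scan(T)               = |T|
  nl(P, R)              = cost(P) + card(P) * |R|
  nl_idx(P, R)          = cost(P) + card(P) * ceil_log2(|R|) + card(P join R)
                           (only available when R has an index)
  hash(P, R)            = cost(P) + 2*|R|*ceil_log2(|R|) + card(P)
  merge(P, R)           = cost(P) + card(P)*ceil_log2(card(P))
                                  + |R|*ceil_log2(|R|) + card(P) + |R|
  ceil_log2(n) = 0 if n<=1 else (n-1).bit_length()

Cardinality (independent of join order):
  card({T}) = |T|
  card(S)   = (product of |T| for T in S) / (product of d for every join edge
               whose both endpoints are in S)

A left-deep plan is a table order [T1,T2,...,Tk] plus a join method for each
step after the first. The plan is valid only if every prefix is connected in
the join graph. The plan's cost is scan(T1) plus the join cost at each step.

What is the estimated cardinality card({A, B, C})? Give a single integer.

Tables in S: A(500), B(50), C(60)
Edges inside S: C-B(d=50), C-A(d=6)
numerator = 500 * 50 * 60 = 1500000
denominator = 50 * 6 = 300
card(S) = 1500000 / 300 = 5000

5000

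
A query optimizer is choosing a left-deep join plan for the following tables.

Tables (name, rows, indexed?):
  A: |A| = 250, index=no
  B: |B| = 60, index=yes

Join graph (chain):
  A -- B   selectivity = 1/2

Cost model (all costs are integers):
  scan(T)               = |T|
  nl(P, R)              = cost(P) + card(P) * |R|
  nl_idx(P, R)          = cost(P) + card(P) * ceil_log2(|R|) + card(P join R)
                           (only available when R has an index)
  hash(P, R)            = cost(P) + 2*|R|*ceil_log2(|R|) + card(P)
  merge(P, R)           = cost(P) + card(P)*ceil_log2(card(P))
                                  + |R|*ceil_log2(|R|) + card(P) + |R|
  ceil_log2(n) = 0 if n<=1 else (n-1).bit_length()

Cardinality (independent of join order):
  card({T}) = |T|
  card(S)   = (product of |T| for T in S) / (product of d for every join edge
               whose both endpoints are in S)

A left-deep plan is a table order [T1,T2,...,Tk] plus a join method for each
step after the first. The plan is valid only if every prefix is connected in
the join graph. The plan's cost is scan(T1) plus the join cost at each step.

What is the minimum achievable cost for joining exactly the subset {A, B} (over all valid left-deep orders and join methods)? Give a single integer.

Selinger DP over subsets of {A,B}:
  {A}: scan cost=250, card=250
  {B}: scan cost=60, card=60
  {AB}: card=7500; try (B,hash)→1220, (A,merge)→2730, (B,merge)→2920, (A,hash)→4120, (B,nl_idx)→9250, (A,nl)→15060 …(+1); best=1220 via (B,hash)

1220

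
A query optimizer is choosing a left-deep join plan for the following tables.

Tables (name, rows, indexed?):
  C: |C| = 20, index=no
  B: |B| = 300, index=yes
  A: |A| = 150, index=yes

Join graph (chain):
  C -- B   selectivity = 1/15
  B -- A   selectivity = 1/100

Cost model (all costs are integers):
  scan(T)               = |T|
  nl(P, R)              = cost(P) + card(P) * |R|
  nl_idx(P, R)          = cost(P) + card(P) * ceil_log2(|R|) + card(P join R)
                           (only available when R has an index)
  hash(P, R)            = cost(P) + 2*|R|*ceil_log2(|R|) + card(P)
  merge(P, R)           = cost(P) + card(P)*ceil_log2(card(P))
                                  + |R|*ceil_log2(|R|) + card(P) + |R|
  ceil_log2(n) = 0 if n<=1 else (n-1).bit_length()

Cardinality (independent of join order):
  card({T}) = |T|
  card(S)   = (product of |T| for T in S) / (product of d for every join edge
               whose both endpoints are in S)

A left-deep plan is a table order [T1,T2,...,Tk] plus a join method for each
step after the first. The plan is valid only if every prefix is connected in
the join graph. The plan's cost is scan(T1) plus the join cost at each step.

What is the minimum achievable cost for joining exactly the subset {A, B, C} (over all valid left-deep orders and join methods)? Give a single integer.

2600

Selinger DP over subsets of {A,B,C}:
  {C}: scan cost=20, card=20
  {B}: scan cost=300, card=300
  {A}: scan cost=150, card=150
  {BC}: card=400; try (B,nl_idx)→600, (C,hash)→800, (B,merge)→3140, (C,merge)→3420, (B,hash)→5440, (B,nl)→6020 …(+1); best=600 via (B,nl_idx)
  {AB}: card=450; try (B,nl_idx)→1950, (A,hash)→3000, (A,nl_idx)→3150, (B,merge)→4500, (A,merge)→4650, (B,hash)→5700 …(+2); best=1950 via (B,nl_idx)
  {ABC}: card=600; try (C,hash)→2600, (A,hash)→3400, (A,nl_idx)→4400, (A,merge)→5950, (C,merge)→6570, (C,nl)→10950 …(+1); best=2600 via (C,hash)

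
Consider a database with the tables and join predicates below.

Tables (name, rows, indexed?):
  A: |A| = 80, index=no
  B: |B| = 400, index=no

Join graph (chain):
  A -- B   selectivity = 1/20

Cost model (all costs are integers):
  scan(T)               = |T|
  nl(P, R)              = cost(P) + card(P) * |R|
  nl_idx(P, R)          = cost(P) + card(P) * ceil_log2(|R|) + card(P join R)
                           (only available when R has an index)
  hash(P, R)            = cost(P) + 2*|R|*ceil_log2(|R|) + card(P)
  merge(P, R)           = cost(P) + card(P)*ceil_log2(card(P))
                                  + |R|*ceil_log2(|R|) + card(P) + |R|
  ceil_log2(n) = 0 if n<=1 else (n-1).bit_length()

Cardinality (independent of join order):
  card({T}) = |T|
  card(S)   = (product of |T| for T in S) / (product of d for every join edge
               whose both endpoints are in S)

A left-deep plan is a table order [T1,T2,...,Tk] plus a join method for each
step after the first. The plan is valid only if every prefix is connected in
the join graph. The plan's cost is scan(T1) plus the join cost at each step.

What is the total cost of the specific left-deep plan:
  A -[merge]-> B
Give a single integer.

4720

step 1: scan A: cost=80, card=80
step 2: join B via merge
    card(P join B) = 80*400/(20) = 1600
    cost = 80 + 80*7 + 400*9 + 80 + 400 = 4720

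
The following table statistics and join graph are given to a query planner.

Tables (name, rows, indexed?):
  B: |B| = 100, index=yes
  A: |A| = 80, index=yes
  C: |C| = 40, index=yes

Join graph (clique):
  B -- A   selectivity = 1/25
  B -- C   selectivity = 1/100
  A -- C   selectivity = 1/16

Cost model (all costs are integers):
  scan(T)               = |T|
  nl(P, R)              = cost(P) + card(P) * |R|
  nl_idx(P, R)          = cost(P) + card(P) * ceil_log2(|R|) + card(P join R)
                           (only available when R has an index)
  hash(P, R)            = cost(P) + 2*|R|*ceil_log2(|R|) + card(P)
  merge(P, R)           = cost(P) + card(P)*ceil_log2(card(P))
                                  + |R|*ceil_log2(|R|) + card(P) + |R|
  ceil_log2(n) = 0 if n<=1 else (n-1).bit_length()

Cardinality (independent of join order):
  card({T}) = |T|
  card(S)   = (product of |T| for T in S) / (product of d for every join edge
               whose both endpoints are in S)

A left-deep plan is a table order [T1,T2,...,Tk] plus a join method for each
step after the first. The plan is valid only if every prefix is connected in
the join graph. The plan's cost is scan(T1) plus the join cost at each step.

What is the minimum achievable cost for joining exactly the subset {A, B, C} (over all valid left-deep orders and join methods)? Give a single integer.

648

Selinger DP over subsets of {A,B,C}:
  {B}: scan cost=100, card=100
  {A}: scan cost=80, card=80
  {C}: scan cost=40, card=40
  {AB}: card=320; try (B,nl_idx)→960, (A,nl_idx)→1120, (A,hash)→1320, (B,merge)→1520, (A,merge)→1540, (B,hash)→1560 …(+2); best=960 via (B,nl_idx)
  {BC}: card=40; try (B,nl_idx)→360, (C,hash)→680, (C,nl_idx)→740, (B,merge)→1120, (C,merge)→1180, (B,hash)→1480 …(+2); best=360 via (B,nl_idx)
  {AC}: card=200; try (A,nl_idx)→520, (C,hash)→640, (C,nl_idx)→760, (A,merge)→960, (C,merge)→1000, (A,hash)→1200 …(+2); best=520 via (A,nl_idx)
  {ABC}: card=8; try (A,nl_idx)→648, (A,merge)→1280, (A,hash)→1520, (C,hash)→1760, (B,nl_idx)→1928, (B,hash)→2120 …(+6); best=648 via (A,nl_idx)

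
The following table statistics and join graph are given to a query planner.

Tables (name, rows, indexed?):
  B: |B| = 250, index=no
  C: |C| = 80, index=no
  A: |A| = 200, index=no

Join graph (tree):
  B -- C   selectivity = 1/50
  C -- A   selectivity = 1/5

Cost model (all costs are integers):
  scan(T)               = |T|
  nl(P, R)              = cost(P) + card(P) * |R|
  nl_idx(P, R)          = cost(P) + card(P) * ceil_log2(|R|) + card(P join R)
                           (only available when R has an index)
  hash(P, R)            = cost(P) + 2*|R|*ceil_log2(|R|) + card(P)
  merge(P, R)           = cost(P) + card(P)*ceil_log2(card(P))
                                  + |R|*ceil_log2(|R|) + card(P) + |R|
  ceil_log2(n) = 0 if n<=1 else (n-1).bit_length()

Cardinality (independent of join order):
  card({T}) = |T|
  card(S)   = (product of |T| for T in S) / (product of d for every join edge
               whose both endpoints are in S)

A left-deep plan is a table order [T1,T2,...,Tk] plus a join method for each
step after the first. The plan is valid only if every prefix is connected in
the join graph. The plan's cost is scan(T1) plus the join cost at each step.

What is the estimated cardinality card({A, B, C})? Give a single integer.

Tables in S: A(200), B(250), C(80)
Edges inside S: B-C(d=50), C-A(d=5)
numerator = 200 * 250 * 80 = 4000000
denominator = 50 * 5 = 250
card(S) = 4000000 / 250 = 16000

16000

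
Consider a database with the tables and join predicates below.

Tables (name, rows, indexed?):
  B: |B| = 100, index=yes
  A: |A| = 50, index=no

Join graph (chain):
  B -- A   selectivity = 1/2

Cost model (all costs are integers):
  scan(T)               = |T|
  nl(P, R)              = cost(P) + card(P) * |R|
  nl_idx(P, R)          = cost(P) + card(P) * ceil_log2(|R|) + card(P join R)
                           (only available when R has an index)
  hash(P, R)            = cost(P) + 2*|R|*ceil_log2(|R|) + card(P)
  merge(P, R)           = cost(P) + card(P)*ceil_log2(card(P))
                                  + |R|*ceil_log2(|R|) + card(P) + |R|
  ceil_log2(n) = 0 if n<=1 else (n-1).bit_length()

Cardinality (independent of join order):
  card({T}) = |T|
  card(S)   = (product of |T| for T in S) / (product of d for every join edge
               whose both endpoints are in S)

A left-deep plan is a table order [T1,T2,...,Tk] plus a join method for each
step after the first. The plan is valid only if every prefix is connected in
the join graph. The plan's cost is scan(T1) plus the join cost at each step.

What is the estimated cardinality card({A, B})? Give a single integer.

2500

Tables in S: A(50), B(100)
Edges inside S: B-A(d=2)
numerator = 50 * 100 = 5000
denominator = 2 = 2
card(S) = 5000 / 2 = 2500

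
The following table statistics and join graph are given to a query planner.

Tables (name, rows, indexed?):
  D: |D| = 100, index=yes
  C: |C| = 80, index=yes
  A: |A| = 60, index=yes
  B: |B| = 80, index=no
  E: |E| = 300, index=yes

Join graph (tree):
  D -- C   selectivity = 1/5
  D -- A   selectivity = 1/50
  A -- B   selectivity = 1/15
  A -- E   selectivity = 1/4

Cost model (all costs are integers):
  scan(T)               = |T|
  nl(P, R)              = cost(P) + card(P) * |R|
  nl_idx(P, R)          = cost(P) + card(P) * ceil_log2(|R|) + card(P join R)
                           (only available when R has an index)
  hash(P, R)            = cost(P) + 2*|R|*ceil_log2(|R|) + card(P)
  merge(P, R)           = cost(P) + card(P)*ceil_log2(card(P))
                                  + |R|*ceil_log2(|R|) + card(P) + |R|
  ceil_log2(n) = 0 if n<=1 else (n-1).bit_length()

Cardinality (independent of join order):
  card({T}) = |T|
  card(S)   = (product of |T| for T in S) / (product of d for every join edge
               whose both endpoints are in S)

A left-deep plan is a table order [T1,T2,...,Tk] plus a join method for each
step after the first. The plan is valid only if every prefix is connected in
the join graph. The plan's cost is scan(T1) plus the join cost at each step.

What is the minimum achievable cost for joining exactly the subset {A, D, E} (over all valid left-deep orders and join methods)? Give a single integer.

4560

Selinger DP over subsets of {A,D,E}:
  {D}: scan cost=100, card=100
  {A}: scan cost=60, card=60
  {E}: scan cost=300, card=300
  {AD}: card=120; try (D,nl_idx)→600, (A,nl_idx)→820, (A,hash)→920, (D,merge)→1280, (A,merge)→1320, (D,hash)→1520 …(+2); best=600 via (D,nl_idx)
  {AE}: card=4500; try (A,hash)→1320, (E,merge)→3480, (A,merge)→3720, (E,nl_idx)→5100, (E,hash)→5520, (A,nl_idx)→6600 …(+2); best=1320 via (A,hash)
  {ADE}: card=9000; try (E,merge)→4560, (E,hash)→6120, (D,hash)→7220, (E,nl_idx)→10680, (E,nl)→36600, (D,nl_idx)→41820 …(+2); best=4560 via (E,merge)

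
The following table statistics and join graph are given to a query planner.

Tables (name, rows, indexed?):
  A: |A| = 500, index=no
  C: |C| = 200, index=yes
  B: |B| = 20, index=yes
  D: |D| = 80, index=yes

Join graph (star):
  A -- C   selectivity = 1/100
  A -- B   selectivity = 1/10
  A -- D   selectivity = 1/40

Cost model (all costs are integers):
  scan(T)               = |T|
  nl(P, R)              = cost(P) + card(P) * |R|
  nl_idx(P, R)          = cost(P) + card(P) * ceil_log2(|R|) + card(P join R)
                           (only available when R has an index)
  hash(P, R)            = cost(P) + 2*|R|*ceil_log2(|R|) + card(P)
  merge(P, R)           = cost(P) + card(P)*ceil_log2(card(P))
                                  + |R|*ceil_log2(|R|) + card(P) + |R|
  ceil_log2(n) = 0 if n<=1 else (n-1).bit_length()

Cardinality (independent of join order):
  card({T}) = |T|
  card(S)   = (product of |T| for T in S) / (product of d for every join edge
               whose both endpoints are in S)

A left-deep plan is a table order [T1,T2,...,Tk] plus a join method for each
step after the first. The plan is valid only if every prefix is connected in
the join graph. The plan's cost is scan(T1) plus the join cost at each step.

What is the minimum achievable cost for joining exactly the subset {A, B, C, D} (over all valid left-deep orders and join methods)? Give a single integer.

Selinger DP over subsets of {A,B,C,D}:
  {A}: scan cost=500, card=500
  {C}: scan cost=200, card=200
  {B}: scan cost=20, card=20
  {D}: scan cost=80, card=80
  {AC}: card=1000; try (C,hash)→4200, (C,nl_idx)→5500, (A,merge)→7000, (C,merge)→7300, (A,hash)→9400, (A,nl)→100200 …(+1); best=4200 via (C,hash)
  {AB}: card=1000; try (B,hash)→1200, (B,nl_idx)→4000, (A,merge)→5140, (B,merge)→5620, (A,hash)→9040, (A,nl)→10020 …(+1); best=1200 via (B,hash)
  {AD}: card=1000; try (D,hash)→2120, (D,nl_idx)→5000, (A,merge)→5720, (D,merge)→6140, (A,hash)→9160, (A,nl)→40080 …(+1); best=2120 via (D,hash)
  {ABC}: card=2000; try (C,hash)→5400, (B,hash)→5400, (C,nl_idx)→11200, (B,nl_idx)→11200, (C,merge)→14000, (B,merge)→15320 …(+2); best=5400 via (C,hash)
  {ACD}: card=2000; try (D,hash)→6320, (C,hash)→6320, (C,nl_idx)→12120, (D,nl_idx)→13200, (C,merge)→14920, (D,merge)→15840 …(+2); best=6320 via (D,hash)
  {ABD}: card=2000; try (D,hash)→3320, (B,hash)→3320, (B,nl_idx)→9120, (D,nl_idx)→10200, (D,merge)→12840, (B,merge)→13240 …(+2); best=3320 via (D,hash)
  {ABCD}: card=4000; try (D,hash)→8520, (C,hash)→8520, (B,hash)→8520, (B,nl_idx)→20320, (C,nl_idx)→23320, (D,nl_idx)→23400 …(+6); best=8520 via (D,hash)

8520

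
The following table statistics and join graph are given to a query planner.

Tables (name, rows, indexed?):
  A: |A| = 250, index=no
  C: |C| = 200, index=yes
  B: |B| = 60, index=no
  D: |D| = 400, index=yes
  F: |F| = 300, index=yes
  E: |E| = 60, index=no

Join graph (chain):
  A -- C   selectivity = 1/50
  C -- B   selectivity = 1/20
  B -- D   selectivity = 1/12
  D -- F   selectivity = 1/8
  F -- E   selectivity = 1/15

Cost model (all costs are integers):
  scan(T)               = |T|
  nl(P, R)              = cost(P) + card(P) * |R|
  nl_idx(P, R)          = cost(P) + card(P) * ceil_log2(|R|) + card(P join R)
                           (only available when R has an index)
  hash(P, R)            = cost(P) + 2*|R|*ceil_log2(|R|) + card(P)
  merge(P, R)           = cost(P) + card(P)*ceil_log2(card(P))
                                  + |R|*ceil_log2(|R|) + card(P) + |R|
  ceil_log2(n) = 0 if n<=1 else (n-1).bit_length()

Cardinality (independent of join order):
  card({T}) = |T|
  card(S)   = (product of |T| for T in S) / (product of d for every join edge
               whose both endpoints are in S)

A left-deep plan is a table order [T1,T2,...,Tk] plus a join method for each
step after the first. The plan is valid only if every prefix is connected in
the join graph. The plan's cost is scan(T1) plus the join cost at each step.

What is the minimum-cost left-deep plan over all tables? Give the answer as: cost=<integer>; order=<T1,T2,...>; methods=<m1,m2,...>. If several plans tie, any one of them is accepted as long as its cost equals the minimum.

cost=3377640; order=F,E,D,B,C,A; methods=hash,hash,hash,hash,hash

Selinger DP (subsets sized 1..n):
  {A}: scan cost=250, card=250
  {C}: scan cost=200, card=200
  {B}: scan cost=60, card=60
  {D}: scan cost=400, card=400
  {F}: scan cost=300, card=300
  {E}: scan cost=60, card=60
  {AC}: card=1000; try (C,nl_idx)→3250, (C,hash)→3700, (A,merge)→4250, (C,merge)→4300, (A,hash)→4400, (A,nl)→50200 …(+1); best=3250 via (C,nl_idx)
  {BC}: card=600; try (B,hash)→1120, (C,nl_idx)→1140, (C,merge)→2280, (B,merge)→2420, (C,hash)→3320, (C,nl)→12060 …(+1); best=1120 via (B,hash)
  {BD}: card=2000; try (B,hash)→1520, (D,nl_idx)→2600, (D,merge)→4480, (B,merge)→4820, (D,hash)→7320, (D,nl)→24060 …(+1); best=1520 via (B,hash)
  {DF}: card=15000; try (F,hash)→6200, (D,merge)→7300, (F,merge)→7400, (D,hash)→7800, (D,nl_idx)→18000, (F,nl_idx)→19000 …(+2); best=6200 via (F,hash)
  {EF}: card=1200; try (E,hash)→1320, (F,nl_idx)→1800, (F,merge)→3480, (E,merge)→3720, (F,hash)→5520, (F,nl)→18060 …(+1); best=1320 via (E,hash)
  {ABC}: card=3000; try (B,hash)→4970, (A,hash)→5720, (A,merge)→9970, (B,merge)→14670, (B,nl)→63250, (A,nl)→151120; best=4970 via (B,hash)
  {BCD}: card=20000; try (C,hash)→6720, (D,hash)→8920, (D,merge)→11720, (D,nl_idx)→26520, (C,merge)→27320, (C,nl_idx)→37520 …(+2); best=6720 via (C,hash)
  {BDF}: card=75000; try (F,hash)→8920, (B,hash)→21920, (F,merge)→28520, (F,nl_idx)→94520, (B,merge)→231620, (F,nl)→601520 …(+1); best=8920 via (F,hash)
  {DEF}: card=60000; try (D,hash)→9720, (D,merge)→19720, (E,hash)→21920, (D,nl_idx)→72120, (E,merge)→231620, (D,nl)→481320 …(+1); best=9720 via (D,hash)
  {ABCD}: card=100000; try (D,hash)→15170, (A,hash)→30720, (D,merge)→47970, (D,nl_idx)→131970, (A,merge)→328970, (D,nl)→1204970 …(+1); best=15170 via (D,hash)
  {BCDF}: card=750000; try (F,hash)→32120, (C,hash)→87120, (F,merge)→329720, (F,nl_idx)→936720, (C,nl_idx)→1358920, (C,merge)→1360720 …(+2); best=32120 via (F,hash)
  {BDEF}: card=300000; try (B,hash)→70440, (E,hash)→84640, (B,merge)→1030140, (E,merge)→1359340, (B,nl)→3609720, (E,nl)→4508920; best=70440 via (B,hash)
  {ABCDF}: card=3750000; try (F,hash)→120570, (A,hash)→786120, (F,merge)→1818170, (F,nl_idx)→4665170, (A,merge)→15784370, (F,nl)→30015170 …(+1); best=120570 via (F,hash)
  {BCDEF}: card=3000000; try (C,hash)→373640, (E,hash)→782840, (C,nl_idx)→5470440, (C,merge)→6072240, (E,merge)→15782540, (E,nl)→45032120 …(+1); best=373640 via (C,hash)
  {ABCDEF}: card=15000000; try (A,hash)→3377640, (E,hash)→3871290, (A,merge)→69375890, (E,merge)→86370990, (E,nl)→225120570, (A,nl)→750373640; best=3377640 via (A,hash)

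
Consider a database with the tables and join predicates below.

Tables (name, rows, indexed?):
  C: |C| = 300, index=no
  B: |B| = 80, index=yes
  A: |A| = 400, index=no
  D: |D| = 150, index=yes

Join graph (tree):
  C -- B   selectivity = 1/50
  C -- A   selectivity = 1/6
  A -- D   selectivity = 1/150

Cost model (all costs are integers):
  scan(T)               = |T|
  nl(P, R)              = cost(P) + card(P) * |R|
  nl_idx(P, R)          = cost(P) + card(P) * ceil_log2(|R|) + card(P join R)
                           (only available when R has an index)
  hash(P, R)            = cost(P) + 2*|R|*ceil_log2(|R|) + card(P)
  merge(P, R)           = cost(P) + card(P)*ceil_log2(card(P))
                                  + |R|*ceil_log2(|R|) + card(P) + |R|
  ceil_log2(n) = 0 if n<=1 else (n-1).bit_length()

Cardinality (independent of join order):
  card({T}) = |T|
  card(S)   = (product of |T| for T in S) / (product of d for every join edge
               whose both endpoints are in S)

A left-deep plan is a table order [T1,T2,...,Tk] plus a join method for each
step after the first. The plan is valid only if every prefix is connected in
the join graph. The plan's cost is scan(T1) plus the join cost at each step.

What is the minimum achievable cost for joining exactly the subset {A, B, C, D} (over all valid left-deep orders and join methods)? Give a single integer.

Selinger DP over subsets of {A,B,C,D}:
  {C}: scan cost=300, card=300
  {B}: scan cost=80, card=80
  {A}: scan cost=400, card=400
  {D}: scan cost=150, card=150
  {BC}: card=480; try (B,hash)→1720, (B,nl_idx)→2880, (C,merge)→3720, (B,merge)→3940, (C,hash)→5560, (C,nl)→24080 …(+1); best=1720 via (B,hash)
  {AC}: card=20000; try (C,hash)→6200, (A,merge)→7300, (C,merge)→7400, (A,hash)→7800, (A,nl)→120300, (C,nl)→120400; best=6200 via (C,hash)
  {AD}: card=400; try (D,hash)→3200, (D,nl_idx)→4000, (A,merge)→5500, (D,merge)→5750, (A,hash)→7500, (A,nl)→60150 …(+1); best=3200 via (D,hash)
  {ABC}: card=32000; try (A,hash)→9400, (A,merge)→10520, (B,hash)→27320, (B,nl_idx)→178200, (A,nl)→193720, (B,merge)→326840 …(+1); best=9400 via (A,hash)
  {ACD}: card=20000; try (C,hash)→9000, (C,merge)→10200, (D,hash)→28600, (C,nl)→123200, (D,nl_idx)→186200, (D,merge)→327550 …(+1); best=9000 via (C,hash)
  {ABCD}: card=32000; try (B,hash)→30120, (D,hash)→43800, (B,nl_idx)→181000, (D,nl_idx)→297400, (B,merge)→329640, (D,merge)→522750 …(+2); best=30120 via (B,hash)

30120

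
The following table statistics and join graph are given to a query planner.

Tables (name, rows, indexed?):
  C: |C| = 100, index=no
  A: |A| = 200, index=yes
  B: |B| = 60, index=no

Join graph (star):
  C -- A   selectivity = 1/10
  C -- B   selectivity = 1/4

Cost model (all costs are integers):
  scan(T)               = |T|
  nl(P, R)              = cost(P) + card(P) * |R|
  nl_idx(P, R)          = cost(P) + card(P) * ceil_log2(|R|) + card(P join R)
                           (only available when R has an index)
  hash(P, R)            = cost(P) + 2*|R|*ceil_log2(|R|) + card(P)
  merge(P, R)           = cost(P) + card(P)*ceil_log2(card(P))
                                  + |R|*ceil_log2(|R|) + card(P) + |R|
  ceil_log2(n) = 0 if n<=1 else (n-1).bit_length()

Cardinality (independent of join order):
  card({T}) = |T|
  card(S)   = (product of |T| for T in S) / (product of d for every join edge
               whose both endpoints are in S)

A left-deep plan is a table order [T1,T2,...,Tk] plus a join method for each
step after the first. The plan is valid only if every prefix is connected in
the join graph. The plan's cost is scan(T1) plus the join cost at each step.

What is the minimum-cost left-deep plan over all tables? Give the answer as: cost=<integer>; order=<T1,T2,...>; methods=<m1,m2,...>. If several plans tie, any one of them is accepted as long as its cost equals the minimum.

Selinger DP (subsets sized 1..n):
  {C}: scan cost=100, card=100
  {A}: scan cost=200, card=200
  {B}: scan cost=60, card=60
  {AC}: card=2000; try (C,hash)→1800, (A,merge)→2700, (C,merge)→2800, (A,nl_idx)→2900, (A,hash)→3400, (A,nl)→20100 …(+1); best=1800 via (C,hash)
  {BC}: card=1500; try (B,hash)→920, (C,merge)→1280, (B,merge)→1320, (C,hash)→1520, (C,nl)→6060, (B,nl)→6100; best=920 via (B,hash)
  {ABC}: card=30000; try (B,hash)→4520, (A,hash)→5620, (A,merge)→20720, (B,merge)→26220, (A,nl_idx)→42920, (B,nl)→121800 …(+1); best=4520 via (B,hash)

cost=4520; order=A,C,B; methods=hash,hash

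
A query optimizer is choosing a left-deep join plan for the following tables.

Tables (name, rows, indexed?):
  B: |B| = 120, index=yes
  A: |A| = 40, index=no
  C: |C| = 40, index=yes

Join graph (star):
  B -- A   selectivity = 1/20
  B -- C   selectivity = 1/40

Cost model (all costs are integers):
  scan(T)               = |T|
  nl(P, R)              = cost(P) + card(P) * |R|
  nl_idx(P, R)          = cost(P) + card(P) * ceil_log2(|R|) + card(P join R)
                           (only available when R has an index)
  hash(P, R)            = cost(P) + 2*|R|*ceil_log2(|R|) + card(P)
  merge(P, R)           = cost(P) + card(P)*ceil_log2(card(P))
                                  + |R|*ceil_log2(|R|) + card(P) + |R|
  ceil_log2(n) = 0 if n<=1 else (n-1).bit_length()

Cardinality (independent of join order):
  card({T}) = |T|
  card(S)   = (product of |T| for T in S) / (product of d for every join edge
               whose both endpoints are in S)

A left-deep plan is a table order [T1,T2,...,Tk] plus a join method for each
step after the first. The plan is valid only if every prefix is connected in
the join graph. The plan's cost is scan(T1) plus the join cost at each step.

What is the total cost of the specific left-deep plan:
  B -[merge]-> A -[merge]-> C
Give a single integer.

3800

step 1: scan B: cost=120, card=120
step 2: join A via merge
    card(P join A) = 120*40/(20) = 240
    cost = 120 + 120*7 + 40*6 + 120 + 40 = 1360
step 3: join C via merge
    card(P join C) = 240*40/(40) = 240
    cost = 1360 + 240*8 + 40*6 + 240 + 40 = 3800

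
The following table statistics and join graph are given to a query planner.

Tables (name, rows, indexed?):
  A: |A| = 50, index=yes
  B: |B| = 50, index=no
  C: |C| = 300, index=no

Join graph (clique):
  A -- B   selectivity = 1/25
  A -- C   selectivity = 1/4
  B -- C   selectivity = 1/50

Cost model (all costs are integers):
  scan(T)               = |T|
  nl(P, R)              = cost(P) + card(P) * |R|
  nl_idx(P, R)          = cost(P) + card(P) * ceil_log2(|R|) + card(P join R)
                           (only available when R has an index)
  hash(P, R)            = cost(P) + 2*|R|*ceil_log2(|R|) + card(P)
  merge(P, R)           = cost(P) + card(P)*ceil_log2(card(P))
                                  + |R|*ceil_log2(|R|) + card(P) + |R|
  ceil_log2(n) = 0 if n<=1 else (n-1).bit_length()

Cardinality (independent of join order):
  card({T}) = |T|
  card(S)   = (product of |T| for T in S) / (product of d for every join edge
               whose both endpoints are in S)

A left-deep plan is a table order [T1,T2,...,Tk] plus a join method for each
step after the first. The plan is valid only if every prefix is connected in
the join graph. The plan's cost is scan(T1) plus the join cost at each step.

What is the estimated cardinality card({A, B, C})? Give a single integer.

Tables in S: A(50), B(50), C(300)
Edges inside S: A-B(d=25), A-C(d=4), B-C(d=50)
numerator = 50 * 50 * 300 = 750000
denominator = 25 * 4 * 50 = 5000
card(S) = 750000 / 5000 = 150

150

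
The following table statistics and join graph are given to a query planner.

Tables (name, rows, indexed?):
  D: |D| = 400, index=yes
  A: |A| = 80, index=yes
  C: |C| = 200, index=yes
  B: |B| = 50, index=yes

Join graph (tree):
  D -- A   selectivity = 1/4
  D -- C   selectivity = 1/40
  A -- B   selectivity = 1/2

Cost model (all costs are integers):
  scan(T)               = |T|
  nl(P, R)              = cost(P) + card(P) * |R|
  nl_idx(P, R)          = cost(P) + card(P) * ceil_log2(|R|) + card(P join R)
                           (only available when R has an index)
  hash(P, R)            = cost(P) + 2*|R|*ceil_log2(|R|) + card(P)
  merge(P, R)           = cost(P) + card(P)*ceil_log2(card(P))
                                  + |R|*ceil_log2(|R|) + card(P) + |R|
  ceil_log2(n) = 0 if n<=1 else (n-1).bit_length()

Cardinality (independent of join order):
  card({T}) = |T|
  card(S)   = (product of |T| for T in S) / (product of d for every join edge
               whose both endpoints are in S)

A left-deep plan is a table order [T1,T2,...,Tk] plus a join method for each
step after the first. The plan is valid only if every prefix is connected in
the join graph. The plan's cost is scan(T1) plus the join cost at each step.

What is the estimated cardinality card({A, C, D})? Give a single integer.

Tables in S: A(80), C(200), D(400)
Edges inside S: D-A(d=4), D-C(d=40)
numerator = 80 * 200 * 400 = 6400000
denominator = 4 * 40 = 160
card(S) = 6400000 / 160 = 40000

40000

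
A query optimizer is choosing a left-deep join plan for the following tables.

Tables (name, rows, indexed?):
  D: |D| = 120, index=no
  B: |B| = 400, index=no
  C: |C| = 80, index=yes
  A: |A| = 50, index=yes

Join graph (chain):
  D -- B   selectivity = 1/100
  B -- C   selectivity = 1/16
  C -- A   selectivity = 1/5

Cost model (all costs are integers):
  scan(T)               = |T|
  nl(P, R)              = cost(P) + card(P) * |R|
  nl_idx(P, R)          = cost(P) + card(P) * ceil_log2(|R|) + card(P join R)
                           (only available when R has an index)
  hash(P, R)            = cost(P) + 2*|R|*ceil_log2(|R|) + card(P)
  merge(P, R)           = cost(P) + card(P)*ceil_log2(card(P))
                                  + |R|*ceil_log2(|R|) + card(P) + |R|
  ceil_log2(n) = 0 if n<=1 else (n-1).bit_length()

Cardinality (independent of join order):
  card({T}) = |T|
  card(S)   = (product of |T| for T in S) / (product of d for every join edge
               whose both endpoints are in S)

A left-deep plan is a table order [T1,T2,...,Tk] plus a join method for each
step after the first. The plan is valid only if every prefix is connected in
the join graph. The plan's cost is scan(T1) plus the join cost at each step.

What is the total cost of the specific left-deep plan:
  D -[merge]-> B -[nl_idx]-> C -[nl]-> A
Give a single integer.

step 1: scan D: cost=120, card=120
step 2: join B via merge
    card(P join B) = 120*400/(100) = 480
    cost = 120 + 120*7 + 400*9 + 120 + 400 = 5080
step 3: join C via nl_idx
    card(P join C) = 480*80/(16) = 2400
    cost = 5080 + 480*7 + 2400 = 10840
step 4: join A via nl
    card(P join A) = 2400*50/(5) = 24000
    cost = 10840 + 2400*50 = 130840

130840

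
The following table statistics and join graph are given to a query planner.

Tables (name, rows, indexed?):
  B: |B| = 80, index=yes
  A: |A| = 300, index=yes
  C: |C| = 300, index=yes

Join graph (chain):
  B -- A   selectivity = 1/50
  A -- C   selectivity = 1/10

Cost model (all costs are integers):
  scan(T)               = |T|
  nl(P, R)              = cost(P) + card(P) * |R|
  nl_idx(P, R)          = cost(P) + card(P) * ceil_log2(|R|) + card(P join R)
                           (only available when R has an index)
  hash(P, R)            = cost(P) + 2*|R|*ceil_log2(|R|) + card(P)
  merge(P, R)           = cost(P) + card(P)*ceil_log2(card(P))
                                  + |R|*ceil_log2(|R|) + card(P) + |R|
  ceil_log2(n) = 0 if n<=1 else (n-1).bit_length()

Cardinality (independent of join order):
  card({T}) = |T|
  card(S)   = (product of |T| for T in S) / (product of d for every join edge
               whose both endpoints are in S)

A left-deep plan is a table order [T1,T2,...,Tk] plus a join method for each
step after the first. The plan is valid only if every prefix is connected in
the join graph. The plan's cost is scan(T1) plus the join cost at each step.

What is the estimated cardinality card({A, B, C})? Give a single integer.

14400

Tables in S: A(300), B(80), C(300)
Edges inside S: B-A(d=50), A-C(d=10)
numerator = 300 * 80 * 300 = 7200000
denominator = 50 * 10 = 500
card(S) = 7200000 / 500 = 14400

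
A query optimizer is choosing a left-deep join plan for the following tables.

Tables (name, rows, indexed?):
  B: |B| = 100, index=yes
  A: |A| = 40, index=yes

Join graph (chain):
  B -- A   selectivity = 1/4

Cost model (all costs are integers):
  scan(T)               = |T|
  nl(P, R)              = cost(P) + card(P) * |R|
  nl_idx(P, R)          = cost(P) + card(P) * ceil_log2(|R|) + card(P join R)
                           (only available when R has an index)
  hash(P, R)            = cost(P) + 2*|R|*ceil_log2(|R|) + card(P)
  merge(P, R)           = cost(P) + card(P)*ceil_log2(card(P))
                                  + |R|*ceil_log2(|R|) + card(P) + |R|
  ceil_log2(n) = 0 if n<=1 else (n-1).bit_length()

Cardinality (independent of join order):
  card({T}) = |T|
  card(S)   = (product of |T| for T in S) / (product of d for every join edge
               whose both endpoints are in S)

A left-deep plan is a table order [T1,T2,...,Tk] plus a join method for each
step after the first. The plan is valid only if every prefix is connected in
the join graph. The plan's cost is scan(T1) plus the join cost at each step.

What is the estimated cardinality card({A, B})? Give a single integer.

1000

Tables in S: A(40), B(100)
Edges inside S: B-A(d=4)
numerator = 40 * 100 = 4000
denominator = 4 = 4
card(S) = 4000 / 4 = 1000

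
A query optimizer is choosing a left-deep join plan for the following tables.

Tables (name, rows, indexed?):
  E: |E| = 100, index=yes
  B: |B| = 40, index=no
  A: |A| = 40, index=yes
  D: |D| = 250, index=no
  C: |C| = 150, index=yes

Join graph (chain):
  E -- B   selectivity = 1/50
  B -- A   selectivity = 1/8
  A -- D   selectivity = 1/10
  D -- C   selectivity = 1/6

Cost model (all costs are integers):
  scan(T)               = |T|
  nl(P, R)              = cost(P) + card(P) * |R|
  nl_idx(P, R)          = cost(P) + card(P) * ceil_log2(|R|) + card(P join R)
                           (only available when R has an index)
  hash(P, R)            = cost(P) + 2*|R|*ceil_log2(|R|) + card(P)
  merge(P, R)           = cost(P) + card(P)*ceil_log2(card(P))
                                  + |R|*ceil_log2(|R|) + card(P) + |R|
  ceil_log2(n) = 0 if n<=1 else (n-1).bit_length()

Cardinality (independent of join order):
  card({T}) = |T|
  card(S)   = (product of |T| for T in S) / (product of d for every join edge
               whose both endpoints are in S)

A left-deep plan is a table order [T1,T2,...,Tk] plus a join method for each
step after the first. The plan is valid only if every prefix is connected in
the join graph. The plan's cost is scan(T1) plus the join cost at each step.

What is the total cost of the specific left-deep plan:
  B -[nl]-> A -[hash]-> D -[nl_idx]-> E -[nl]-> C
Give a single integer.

1550840

step 1: scan B: cost=40, card=40
step 2: join A via nl
    card(P join A) = 40*40/(8) = 200
    cost = 40 + 40*40 = 1640
step 3: join D via hash
    card(P join D) = 200*250/(10) = 5000
    cost = 1640 + 2*250*8 + 200 = 5840
step 4: join E via nl_idx
    card(P join E) = 5000*100/(50) = 10000
    cost = 5840 + 5000*7 + 10000 = 50840
step 5: join C via nl
    card(P join C) = 10000*150/(6) = 250000
    cost = 50840 + 10000*150 = 1550840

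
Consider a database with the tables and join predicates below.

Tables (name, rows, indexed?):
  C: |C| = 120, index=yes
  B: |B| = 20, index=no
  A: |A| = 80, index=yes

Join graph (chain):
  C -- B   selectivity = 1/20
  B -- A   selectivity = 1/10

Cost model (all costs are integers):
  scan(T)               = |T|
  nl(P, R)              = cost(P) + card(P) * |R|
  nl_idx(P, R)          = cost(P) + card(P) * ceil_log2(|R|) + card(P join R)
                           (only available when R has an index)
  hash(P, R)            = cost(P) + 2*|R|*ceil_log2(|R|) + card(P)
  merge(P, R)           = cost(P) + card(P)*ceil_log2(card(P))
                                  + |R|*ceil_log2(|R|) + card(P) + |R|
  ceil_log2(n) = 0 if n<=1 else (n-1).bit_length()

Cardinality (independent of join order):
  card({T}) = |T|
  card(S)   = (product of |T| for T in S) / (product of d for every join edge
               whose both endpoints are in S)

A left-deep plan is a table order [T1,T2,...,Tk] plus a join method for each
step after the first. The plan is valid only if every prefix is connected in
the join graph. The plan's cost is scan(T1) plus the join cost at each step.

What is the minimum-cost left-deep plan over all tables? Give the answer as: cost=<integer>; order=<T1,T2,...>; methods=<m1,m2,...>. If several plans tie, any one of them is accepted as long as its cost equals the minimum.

cost=1520; order=B,C,A; methods=nl_idx,hash

Selinger DP (subsets sized 1..n):
  {C}: scan cost=120, card=120
  {B}: scan cost=20, card=20
  {A}: scan cost=80, card=80
  {BC}: card=120; try (C,nl_idx)→280, (B,hash)→440, (C,merge)→1100, (B,merge)→1200, (C,hash)→1720, (C,nl)→2420 …(+1); best=280 via (C,nl_idx)
  {AB}: card=160; try (A,nl_idx)→320, (B,hash)→360, (A,merge)→780, (B,merge)→840, (A,hash)→1160, (A,nl)→1620 …(+1); best=320 via (A,nl_idx)
  {ABC}: card=960; try (A,hash)→1520, (A,merge)→1880, (A,nl_idx)→2080, (C,hash)→2160, (C,nl_idx)→2400, (C,merge)→2720 …(+2); best=1520 via (A,hash)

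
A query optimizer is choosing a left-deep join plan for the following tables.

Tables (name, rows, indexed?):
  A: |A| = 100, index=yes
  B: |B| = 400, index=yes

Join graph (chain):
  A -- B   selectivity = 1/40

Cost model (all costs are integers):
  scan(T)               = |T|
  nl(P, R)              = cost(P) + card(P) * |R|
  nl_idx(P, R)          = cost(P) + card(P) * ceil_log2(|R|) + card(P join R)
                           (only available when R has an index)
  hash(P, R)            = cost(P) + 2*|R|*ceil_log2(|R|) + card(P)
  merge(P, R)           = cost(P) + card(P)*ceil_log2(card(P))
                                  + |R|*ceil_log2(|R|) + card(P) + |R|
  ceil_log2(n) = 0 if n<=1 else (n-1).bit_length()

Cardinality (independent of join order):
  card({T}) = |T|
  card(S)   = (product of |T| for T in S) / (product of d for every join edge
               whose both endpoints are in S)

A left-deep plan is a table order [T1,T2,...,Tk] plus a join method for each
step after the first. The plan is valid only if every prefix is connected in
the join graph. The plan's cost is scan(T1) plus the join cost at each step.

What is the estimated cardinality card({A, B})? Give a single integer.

1000

Tables in S: A(100), B(400)
Edges inside S: A-B(d=40)
numerator = 100 * 400 = 40000
denominator = 40 = 40
card(S) = 40000 / 40 = 1000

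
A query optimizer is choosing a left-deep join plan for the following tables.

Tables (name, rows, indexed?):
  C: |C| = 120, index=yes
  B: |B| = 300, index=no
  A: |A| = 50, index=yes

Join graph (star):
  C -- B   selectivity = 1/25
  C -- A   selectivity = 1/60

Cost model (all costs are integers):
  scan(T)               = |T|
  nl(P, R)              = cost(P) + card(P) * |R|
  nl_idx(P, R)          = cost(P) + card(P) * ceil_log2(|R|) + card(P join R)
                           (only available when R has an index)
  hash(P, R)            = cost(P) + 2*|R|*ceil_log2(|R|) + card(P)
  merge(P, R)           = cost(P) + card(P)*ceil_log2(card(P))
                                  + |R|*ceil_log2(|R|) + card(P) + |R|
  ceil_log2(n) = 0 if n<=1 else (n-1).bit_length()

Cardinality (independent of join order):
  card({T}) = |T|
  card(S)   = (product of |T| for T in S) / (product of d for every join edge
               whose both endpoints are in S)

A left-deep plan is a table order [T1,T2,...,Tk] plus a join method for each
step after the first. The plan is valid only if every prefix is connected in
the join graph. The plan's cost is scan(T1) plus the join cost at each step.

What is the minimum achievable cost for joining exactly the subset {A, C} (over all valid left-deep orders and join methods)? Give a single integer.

Selinger DP over subsets of {A,C}:
  {C}: scan cost=120, card=120
  {A}: scan cost=50, card=50
  {AC}: card=100; try (C,nl_idx)→500, (A,hash)→840, (A,nl_idx)→940, (C,merge)→1360, (A,merge)→1430, (C,hash)→1780 …(+2); best=500 via (C,nl_idx)

500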